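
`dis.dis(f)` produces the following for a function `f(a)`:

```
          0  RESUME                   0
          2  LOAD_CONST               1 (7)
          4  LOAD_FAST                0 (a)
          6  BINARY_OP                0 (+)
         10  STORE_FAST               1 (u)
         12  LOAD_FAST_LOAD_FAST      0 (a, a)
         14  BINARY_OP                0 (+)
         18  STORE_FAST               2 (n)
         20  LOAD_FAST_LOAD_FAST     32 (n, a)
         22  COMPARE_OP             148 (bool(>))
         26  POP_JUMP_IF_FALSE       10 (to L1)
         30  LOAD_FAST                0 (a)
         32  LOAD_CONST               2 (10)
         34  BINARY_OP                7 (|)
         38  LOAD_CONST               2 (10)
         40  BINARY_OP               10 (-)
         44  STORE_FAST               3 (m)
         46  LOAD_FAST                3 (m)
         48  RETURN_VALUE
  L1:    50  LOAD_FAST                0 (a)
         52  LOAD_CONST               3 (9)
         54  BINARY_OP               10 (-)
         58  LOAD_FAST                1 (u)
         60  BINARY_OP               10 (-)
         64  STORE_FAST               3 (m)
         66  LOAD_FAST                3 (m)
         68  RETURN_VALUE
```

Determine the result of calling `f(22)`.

LOAD_CONST → push 7. Stack: [7]
LOAD_FAST a → push 22. Stack: [7, 22]
BINARY_OP + → 7 + 22 = 29. Stack: [29]
STORE_FAST u → u=29. Stack: []
LOAD_FAST_LOAD_FAST a,a → push 22,22. Stack: [22, 22]
BINARY_OP + → 22 + 22 = 44. Stack: [44]
STORE_FAST n → n=44. Stack: []
LOAD_FAST_LOAD_FAST n,a → push 44,22. Stack: [44, 22]
COMPARE_OP bool(>) → 44 vs 22 = True. Stack: [True]
POP_JUMP_IF_FALSE → pop True; no jump. Stack: []
LOAD_FAST a → push 22. Stack: [22]
LOAD_CONST → push 10. Stack: [22, 10]
BINARY_OP | → 22 | 10 = 30. Stack: [30]
LOAD_CONST → push 10. Stack: [30, 10]
BINARY_OP - → 30 - 10 = 20. Stack: [20]
STORE_FAST m → m=20. Stack: []
LOAD_FAST m → push 20. Stack: [20]
RETURN_VALUE → return 20.

20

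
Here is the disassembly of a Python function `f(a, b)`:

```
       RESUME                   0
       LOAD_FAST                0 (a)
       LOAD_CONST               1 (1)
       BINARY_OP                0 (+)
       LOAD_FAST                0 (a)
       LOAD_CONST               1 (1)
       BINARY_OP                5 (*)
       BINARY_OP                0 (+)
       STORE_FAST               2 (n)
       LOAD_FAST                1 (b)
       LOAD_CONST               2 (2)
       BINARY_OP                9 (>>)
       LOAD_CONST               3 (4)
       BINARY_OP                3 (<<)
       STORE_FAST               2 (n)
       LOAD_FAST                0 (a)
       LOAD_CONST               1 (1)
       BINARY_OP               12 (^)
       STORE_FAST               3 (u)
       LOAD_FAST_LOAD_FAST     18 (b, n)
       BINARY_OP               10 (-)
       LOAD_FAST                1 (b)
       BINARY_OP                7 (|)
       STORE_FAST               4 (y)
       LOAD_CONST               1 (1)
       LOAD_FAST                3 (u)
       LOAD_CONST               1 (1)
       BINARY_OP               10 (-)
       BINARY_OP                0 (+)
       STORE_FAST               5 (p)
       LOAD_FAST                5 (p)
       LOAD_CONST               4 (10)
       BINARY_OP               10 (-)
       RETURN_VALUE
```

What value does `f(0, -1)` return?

-9

LOAD_FAST a → push 0. Stack: [0]
LOAD_CONST → push 1. Stack: [0, 1]
BINARY_OP + → 0 + 1 = 1. Stack: [1]
LOAD_FAST a → push 0. Stack: [1, 0]
LOAD_CONST → push 1. Stack: [1, 0, 1]
BINARY_OP * → 0 * 1 = 0. Stack: [1, 0]
BINARY_OP + → 1 + 0 = 1. Stack: [1]
STORE_FAST n → n=1. Stack: []
LOAD_FAST b → push -1. Stack: [-1]
LOAD_CONST → push 2. Stack: [-1, 2]
BINARY_OP >> → -1 >> 2 = -1. Stack: [-1]
LOAD_CONST → push 4. Stack: [-1, 4]
BINARY_OP << → -1 << 4 = -16. Stack: [-16]
STORE_FAST n → n=-16. Stack: []
LOAD_FAST a → push 0. Stack: [0]
LOAD_CONST → push 1. Stack: [0, 1]
BINARY_OP ^ → 0 ^ 1 = 1. Stack: [1]
STORE_FAST u → u=1. Stack: []
LOAD_FAST_LOAD_FAST b,n → push -1,-16. Stack: [-1, -16]
BINARY_OP - → -1 - -16 = 15. Stack: [15]
LOAD_FAST b → push -1. Stack: [15, -1]
BINARY_OP | → 15 | -1 = -1. Stack: [-1]
STORE_FAST y → y=-1. Stack: []
LOAD_CONST → push 1. Stack: [1]
LOAD_FAST u → push 1. Stack: [1, 1]
LOAD_CONST → push 1. Stack: [1, 1, 1]
BINARY_OP - → 1 - 1 = 0. Stack: [1, 0]
BINARY_OP + → 1 + 0 = 1. Stack: [1]
STORE_FAST p → p=1. Stack: []
LOAD_FAST p → push 1. Stack: [1]
LOAD_CONST → push 10. Stack: [1, 10]
BINARY_OP - → 1 - 10 = -9. Stack: [-9]
RETURN_VALUE → return -9.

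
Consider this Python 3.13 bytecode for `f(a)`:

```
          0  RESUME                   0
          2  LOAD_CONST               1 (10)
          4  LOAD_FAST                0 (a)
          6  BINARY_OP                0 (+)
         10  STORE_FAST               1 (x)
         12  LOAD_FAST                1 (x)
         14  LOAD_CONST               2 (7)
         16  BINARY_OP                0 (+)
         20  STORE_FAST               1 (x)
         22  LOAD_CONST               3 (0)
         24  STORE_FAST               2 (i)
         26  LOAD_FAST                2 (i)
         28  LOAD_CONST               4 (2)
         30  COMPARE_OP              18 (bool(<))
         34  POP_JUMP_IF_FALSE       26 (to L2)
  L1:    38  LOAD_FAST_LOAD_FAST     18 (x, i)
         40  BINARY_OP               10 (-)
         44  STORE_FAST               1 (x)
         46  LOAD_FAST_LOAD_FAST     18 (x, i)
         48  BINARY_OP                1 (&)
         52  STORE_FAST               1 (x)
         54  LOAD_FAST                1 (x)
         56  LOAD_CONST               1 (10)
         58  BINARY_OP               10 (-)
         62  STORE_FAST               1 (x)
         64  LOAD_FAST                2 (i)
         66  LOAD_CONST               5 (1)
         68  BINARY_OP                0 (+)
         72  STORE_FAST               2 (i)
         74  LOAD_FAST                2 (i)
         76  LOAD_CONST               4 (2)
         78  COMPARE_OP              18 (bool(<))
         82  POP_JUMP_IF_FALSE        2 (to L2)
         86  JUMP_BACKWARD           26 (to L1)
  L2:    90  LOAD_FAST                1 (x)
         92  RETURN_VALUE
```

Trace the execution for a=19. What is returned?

-9

LOAD_CONST → push 10. Stack: [10]
LOAD_FAST a → push 19. Stack: [10, 19]
BINARY_OP + → 10 + 19 = 29. Stack: [29]
STORE_FAST x → x=29. Stack: []
LOAD_FAST x → push 29. Stack: [29]
LOAD_CONST → push 7. Stack: [29, 7]
BINARY_OP + → 29 + 7 = 36. Stack: [36]
STORE_FAST x → x=36. Stack: []
LOAD_CONST → push 0. Stack: [0]
STORE_FAST i → i=0. Stack: []
LOAD_FAST i → push 0. Stack: [0]
LOAD_CONST → push 2. Stack: [0, 2]
COMPARE_OP bool(<) → 0 vs 2 = True. Stack: [True]
POP_JUMP_IF_FALSE → pop True; no jump. Stack: []
LOAD_FAST_LOAD_FAST x,i → push 36,0. Stack: [36, 0]
BINARY_OP - → 36 - 0 = 36. Stack: [36]
STORE_FAST x → x=36. Stack: []
LOAD_FAST_LOAD_FAST x,i → push 36,0. Stack: [36, 0]
BINARY_OP & → 36 & 0 = 0. Stack: [0]
STORE_FAST x → x=0. Stack: []
LOAD_FAST x → push 0. Stack: [0]
LOAD_CONST → push 10. Stack: [0, 10]
BINARY_OP - → 0 - 10 = -10. Stack: [-10]
STORE_FAST x → x=-10. Stack: []
LOAD_FAST i → push 0. Stack: [0]
LOAD_CONST → push 1. Stack: [0, 1]
BINARY_OP + → 0 + 1 = 1. Stack: [1]
STORE_FAST i → i=1. Stack: []
LOAD_FAST i → push 1. Stack: [1]
LOAD_CONST → push 2. Stack: [1, 2]
COMPARE_OP bool(<) → 1 vs 2 = True. Stack: [True]
POP_JUMP_IF_FALSE → pop True; no jump. Stack: []
LOAD_FAST_LOAD_FAST x,i → push -10,1. Stack: [-10, 1]
BINARY_OP - → -10 - 1 = -11. Stack: [-11]
STORE_FAST x → x=-11. Stack: []
LOAD_FAST_LOAD_FAST x,i → push -11,1. Stack: [-11, 1]
BINARY_OP & → -11 & 1 = 1. Stack: [1]
STORE_FAST x → x=1. Stack: []
LOAD_FAST x → push 1. Stack: [1]
LOAD_CONST → push 10. Stack: [1, 10]
BINARY_OP - → 1 - 10 = -9. Stack: [-9]
STORE_FAST x → x=-9. Stack: []
LOAD_FAST i → push 1. Stack: [1]
LOAD_CONST → push 1. Stack: [1, 1]
BINARY_OP + → 1 + 1 = 2. Stack: [2]
STORE_FAST i → i=2. Stack: []
LOAD_FAST i → push 2. Stack: [2]
LOAD_CONST → push 2. Stack: [2, 2]
COMPARE_OP bool(<) → 2 vs 2 = False. Stack: [False]
POP_JUMP_IF_FALSE → pop False; jump. Stack: []
LOAD_FAST x → push -9. Stack: [-9]
RETURN_VALUE → return -9.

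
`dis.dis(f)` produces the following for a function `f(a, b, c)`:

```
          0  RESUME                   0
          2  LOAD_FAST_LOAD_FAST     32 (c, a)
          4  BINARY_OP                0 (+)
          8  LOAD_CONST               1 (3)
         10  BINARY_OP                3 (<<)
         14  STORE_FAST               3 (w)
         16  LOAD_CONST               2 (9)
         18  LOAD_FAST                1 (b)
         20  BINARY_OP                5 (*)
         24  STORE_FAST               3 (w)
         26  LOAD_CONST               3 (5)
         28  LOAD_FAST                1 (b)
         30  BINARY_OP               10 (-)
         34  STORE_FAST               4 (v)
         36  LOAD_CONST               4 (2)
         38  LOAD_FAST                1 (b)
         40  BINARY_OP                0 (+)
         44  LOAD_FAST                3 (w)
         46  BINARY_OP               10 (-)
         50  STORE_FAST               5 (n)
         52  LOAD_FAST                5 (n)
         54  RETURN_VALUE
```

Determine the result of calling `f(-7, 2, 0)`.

-14

LOAD_FAST_LOAD_FAST c,a → push 0,-7. Stack: [0, -7]
BINARY_OP + → 0 + -7 = -7. Stack: [-7]
LOAD_CONST → push 3. Stack: [-7, 3]
BINARY_OP << → -7 << 3 = -56. Stack: [-56]
STORE_FAST w → w=-56. Stack: []
LOAD_CONST → push 9. Stack: [9]
LOAD_FAST b → push 2. Stack: [9, 2]
BINARY_OP * → 9 * 2 = 18. Stack: [18]
STORE_FAST w → w=18. Stack: []
LOAD_CONST → push 5. Stack: [5]
LOAD_FAST b → push 2. Stack: [5, 2]
BINARY_OP - → 5 - 2 = 3. Stack: [3]
STORE_FAST v → v=3. Stack: []
LOAD_CONST → push 2. Stack: [2]
LOAD_FAST b → push 2. Stack: [2, 2]
BINARY_OP + → 2 + 2 = 4. Stack: [4]
LOAD_FAST w → push 18. Stack: [4, 18]
BINARY_OP - → 4 - 18 = -14. Stack: [-14]
STORE_FAST n → n=-14. Stack: []
LOAD_FAST n → push -14. Stack: [-14]
RETURN_VALUE → return -14.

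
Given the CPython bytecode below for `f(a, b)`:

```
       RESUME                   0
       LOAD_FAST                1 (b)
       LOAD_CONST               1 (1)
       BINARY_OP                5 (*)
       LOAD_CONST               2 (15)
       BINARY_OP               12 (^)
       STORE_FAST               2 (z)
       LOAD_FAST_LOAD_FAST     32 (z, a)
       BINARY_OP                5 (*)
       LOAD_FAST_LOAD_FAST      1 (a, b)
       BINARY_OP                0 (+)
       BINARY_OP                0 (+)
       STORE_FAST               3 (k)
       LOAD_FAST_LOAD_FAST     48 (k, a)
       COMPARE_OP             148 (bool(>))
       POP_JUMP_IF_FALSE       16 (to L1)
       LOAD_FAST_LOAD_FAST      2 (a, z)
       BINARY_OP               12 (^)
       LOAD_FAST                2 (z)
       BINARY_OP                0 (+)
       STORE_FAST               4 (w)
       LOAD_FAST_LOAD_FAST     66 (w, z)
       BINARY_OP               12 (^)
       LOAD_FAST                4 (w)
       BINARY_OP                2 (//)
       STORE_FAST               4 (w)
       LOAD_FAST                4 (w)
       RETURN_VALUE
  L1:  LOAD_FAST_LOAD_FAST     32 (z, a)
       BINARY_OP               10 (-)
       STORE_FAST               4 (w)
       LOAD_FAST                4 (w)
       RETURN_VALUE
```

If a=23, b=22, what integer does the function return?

LOAD_FAST b → push 22. Stack: [22]
LOAD_CONST → push 1. Stack: [22, 1]
BINARY_OP * → 22 * 1 = 22. Stack: [22]
LOAD_CONST → push 15. Stack: [22, 15]
BINARY_OP ^ → 22 ^ 15 = 25. Stack: [25]
STORE_FAST z → z=25. Stack: []
LOAD_FAST_LOAD_FAST z,a → push 25,23. Stack: [25, 23]
BINARY_OP * → 25 * 23 = 575. Stack: [575]
LOAD_FAST_LOAD_FAST a,b → push 23,22. Stack: [575, 23, 22]
BINARY_OP + → 23 + 22 = 45. Stack: [575, 45]
BINARY_OP + → 575 + 45 = 620. Stack: [620]
STORE_FAST k → k=620. Stack: []
LOAD_FAST_LOAD_FAST k,a → push 620,23. Stack: [620, 23]
COMPARE_OP bool(>) → 620 vs 23 = True. Stack: [True]
POP_JUMP_IF_FALSE → pop True; no jump. Stack: []
LOAD_FAST_LOAD_FAST a,z → push 23,25. Stack: [23, 25]
BINARY_OP ^ → 23 ^ 25 = 14. Stack: [14]
LOAD_FAST z → push 25. Stack: [14, 25]
BINARY_OP + → 14 + 25 = 39. Stack: [39]
STORE_FAST w → w=39. Stack: []
LOAD_FAST_LOAD_FAST w,z → push 39,25. Stack: [39, 25]
BINARY_OP ^ → 39 ^ 25 = 62. Stack: [62]
LOAD_FAST w → push 39. Stack: [62, 39]
BINARY_OP // → 62 // 39 = 1. Stack: [1]
STORE_FAST w → w=1. Stack: []
LOAD_FAST w → push 1. Stack: [1]
RETURN_VALUE → return 1.

1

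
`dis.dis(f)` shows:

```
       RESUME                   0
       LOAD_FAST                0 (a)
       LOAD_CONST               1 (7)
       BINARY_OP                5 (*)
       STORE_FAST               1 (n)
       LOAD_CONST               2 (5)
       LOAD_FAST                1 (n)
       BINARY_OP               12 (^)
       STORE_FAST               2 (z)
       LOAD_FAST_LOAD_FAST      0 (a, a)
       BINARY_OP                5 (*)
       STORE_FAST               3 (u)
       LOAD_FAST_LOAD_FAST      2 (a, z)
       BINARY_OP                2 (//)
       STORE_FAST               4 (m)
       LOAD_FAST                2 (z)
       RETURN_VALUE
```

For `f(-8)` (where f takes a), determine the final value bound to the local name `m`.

LOAD_FAST a → push -8. Stack: [-8]
LOAD_CONST → push 7. Stack: [-8, 7]
BINARY_OP * → -8 * 7 = -56. Stack: [-56]
STORE_FAST n → n=-56. Stack: []
LOAD_CONST → push 5. Stack: [5]
LOAD_FAST n → push -56. Stack: [5, -56]
BINARY_OP ^ → 5 ^ -56 = -51. Stack: [-51]
STORE_FAST z → z=-51. Stack: []
LOAD_FAST_LOAD_FAST a,a → push -8,-8. Stack: [-8, -8]
BINARY_OP * → -8 * -8 = 64. Stack: [64]
STORE_FAST u → u=64. Stack: []
LOAD_FAST_LOAD_FAST a,z → push -8,-51. Stack: [-8, -51]
BINARY_OP // → -8 // -51 = 0. Stack: [0]
STORE_FAST m → m=0. Stack: []
LOAD_FAST z → push -51. Stack: [-51]
RETURN_VALUE → return -51.

0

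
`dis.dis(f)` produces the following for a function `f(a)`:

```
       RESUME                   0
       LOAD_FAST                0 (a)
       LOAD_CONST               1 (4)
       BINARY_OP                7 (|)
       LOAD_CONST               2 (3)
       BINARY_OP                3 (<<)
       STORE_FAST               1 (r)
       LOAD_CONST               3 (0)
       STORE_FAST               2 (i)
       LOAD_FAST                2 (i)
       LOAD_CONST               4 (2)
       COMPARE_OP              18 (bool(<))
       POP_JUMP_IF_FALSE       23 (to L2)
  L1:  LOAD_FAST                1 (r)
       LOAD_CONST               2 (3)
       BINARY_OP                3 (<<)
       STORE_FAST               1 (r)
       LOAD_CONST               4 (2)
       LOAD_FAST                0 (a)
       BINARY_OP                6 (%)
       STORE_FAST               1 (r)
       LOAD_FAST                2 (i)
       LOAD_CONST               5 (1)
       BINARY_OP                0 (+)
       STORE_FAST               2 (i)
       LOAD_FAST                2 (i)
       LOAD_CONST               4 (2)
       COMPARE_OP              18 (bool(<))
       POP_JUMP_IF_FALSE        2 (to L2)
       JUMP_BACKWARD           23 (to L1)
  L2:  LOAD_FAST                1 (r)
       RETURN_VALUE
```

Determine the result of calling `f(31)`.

2

LOAD_FAST a → push 31. Stack: [31]
LOAD_CONST → push 4. Stack: [31, 4]
BINARY_OP | → 31 | 4 = 31. Stack: [31]
LOAD_CONST → push 3. Stack: [31, 3]
BINARY_OP << → 31 << 3 = 248. Stack: [248]
STORE_FAST r → r=248. Stack: []
LOAD_CONST → push 0. Stack: [0]
STORE_FAST i → i=0. Stack: []
LOAD_FAST i → push 0. Stack: [0]
LOAD_CONST → push 2. Stack: [0, 2]
COMPARE_OP bool(<) → 0 vs 2 = True. Stack: [True]
POP_JUMP_IF_FALSE → pop True; no jump. Stack: []
LOAD_FAST r → push 248. Stack: [248]
LOAD_CONST → push 3. Stack: [248, 3]
BINARY_OP << → 248 << 3 = 1984. Stack: [1984]
STORE_FAST r → r=1984. Stack: []
LOAD_CONST → push 2. Stack: [2]
LOAD_FAST a → push 31. Stack: [2, 31]
BINARY_OP % → 2 % 31 = 2. Stack: [2]
STORE_FAST r → r=2. Stack: []
LOAD_FAST i → push 0. Stack: [0]
LOAD_CONST → push 1. Stack: [0, 1]
BINARY_OP + → 0 + 1 = 1. Stack: [1]
STORE_FAST i → i=1. Stack: []
LOAD_FAST i → push 1. Stack: [1]
LOAD_CONST → push 2. Stack: [1, 2]
COMPARE_OP bool(<) → 1 vs 2 = True. Stack: [True]
POP_JUMP_IF_FALSE → pop True; no jump. Stack: []
LOAD_FAST r → push 2. Stack: [2]
LOAD_CONST → push 3. Stack: [2, 3]
BINARY_OP << → 2 << 3 = 16. Stack: [16]
STORE_FAST r → r=16. Stack: []
LOAD_CONST → push 2. Stack: [2]
LOAD_FAST a → push 31. Stack: [2, 31]
BINARY_OP % → 2 % 31 = 2. Stack: [2]
STORE_FAST r → r=2. Stack: []
LOAD_FAST i → push 1. Stack: [1]
LOAD_CONST → push 1. Stack: [1, 1]
BINARY_OP + → 1 + 1 = 2. Stack: [2]
STORE_FAST i → i=2. Stack: []
LOAD_FAST i → push 2. Stack: [2]
LOAD_CONST → push 2. Stack: [2, 2]
COMPARE_OP bool(<) → 2 vs 2 = False. Stack: [False]
POP_JUMP_IF_FALSE → pop False; jump. Stack: []
LOAD_FAST r → push 2. Stack: [2]
RETURN_VALUE → return 2.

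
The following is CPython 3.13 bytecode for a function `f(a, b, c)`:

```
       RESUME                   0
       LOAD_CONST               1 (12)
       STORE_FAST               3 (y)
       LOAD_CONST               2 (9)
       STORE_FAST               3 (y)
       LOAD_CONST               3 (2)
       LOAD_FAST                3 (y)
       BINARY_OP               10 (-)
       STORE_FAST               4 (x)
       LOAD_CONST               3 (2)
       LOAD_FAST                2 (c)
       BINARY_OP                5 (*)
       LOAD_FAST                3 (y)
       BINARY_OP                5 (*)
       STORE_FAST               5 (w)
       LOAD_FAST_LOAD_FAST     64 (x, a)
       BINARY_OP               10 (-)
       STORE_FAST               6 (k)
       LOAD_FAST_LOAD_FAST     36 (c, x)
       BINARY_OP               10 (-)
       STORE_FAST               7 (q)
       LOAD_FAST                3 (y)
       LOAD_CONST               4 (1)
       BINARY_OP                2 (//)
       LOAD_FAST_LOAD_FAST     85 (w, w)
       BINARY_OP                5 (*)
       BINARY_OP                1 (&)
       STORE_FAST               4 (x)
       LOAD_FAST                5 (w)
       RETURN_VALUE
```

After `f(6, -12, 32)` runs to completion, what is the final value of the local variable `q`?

39

LOAD_CONST → push 12. Stack: [12]
STORE_FAST y → y=12. Stack: []
LOAD_CONST → push 9. Stack: [9]
STORE_FAST y → y=9. Stack: []
LOAD_CONST → push 2. Stack: [2]
LOAD_FAST y → push 9. Stack: [2, 9]
BINARY_OP - → 2 - 9 = -7. Stack: [-7]
STORE_FAST x → x=-7. Stack: []
LOAD_CONST → push 2. Stack: [2]
LOAD_FAST c → push 32. Stack: [2, 32]
BINARY_OP * → 2 * 32 = 64. Stack: [64]
LOAD_FAST y → push 9. Stack: [64, 9]
BINARY_OP * → 64 * 9 = 576. Stack: [576]
STORE_FAST w → w=576. Stack: []
LOAD_FAST_LOAD_FAST x,a → push -7,6. Stack: [-7, 6]
BINARY_OP - → -7 - 6 = -13. Stack: [-13]
STORE_FAST k → k=-13. Stack: []
LOAD_FAST_LOAD_FAST c,x → push 32,-7. Stack: [32, -7]
BINARY_OP - → 32 - -7 = 39. Stack: [39]
STORE_FAST q → q=39. Stack: []
LOAD_FAST y → push 9. Stack: [9]
LOAD_CONST → push 1. Stack: [9, 1]
BINARY_OP // → 9 // 1 = 9. Stack: [9]
LOAD_FAST_LOAD_FAST w,w → push 576,576. Stack: [9, 576, 576]
BINARY_OP * → 576 * 576 = 331776. Stack: [9, 331776]
BINARY_OP & → 9 & 331776 = 0. Stack: [0]
STORE_FAST x → x=0. Stack: []
LOAD_FAST w → push 576. Stack: [576]
RETURN_VALUE → return 576.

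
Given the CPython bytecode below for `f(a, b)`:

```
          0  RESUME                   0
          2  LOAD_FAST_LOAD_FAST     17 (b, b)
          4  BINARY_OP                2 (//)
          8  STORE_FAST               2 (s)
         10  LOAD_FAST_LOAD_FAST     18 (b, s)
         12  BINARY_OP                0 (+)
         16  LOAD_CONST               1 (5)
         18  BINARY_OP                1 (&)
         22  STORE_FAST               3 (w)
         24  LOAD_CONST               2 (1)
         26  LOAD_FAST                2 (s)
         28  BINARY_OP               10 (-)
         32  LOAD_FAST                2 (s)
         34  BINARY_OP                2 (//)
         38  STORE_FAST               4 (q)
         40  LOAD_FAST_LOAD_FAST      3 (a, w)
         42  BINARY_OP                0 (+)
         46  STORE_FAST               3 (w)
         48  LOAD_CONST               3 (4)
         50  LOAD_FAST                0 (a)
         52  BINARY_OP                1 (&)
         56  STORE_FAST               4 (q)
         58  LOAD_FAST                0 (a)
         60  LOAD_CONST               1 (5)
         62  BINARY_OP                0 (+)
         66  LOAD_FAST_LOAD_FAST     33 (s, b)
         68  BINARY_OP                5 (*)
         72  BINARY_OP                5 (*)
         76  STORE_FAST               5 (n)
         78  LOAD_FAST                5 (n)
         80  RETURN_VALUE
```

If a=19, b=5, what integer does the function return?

LOAD_FAST_LOAD_FAST b,b → push 5,5. Stack: [5, 5]
BINARY_OP // → 5 // 5 = 1. Stack: [1]
STORE_FAST s → s=1. Stack: []
LOAD_FAST_LOAD_FAST b,s → push 5,1. Stack: [5, 1]
BINARY_OP + → 5 + 1 = 6. Stack: [6]
LOAD_CONST → push 5. Stack: [6, 5]
BINARY_OP & → 6 & 5 = 4. Stack: [4]
STORE_FAST w → w=4. Stack: []
LOAD_CONST → push 1. Stack: [1]
LOAD_FAST s → push 1. Stack: [1, 1]
BINARY_OP - → 1 - 1 = 0. Stack: [0]
LOAD_FAST s → push 1. Stack: [0, 1]
BINARY_OP // → 0 // 1 = 0. Stack: [0]
STORE_FAST q → q=0. Stack: []
LOAD_FAST_LOAD_FAST a,w → push 19,4. Stack: [19, 4]
BINARY_OP + → 19 + 4 = 23. Stack: [23]
STORE_FAST w → w=23. Stack: []
LOAD_CONST → push 4. Stack: [4]
LOAD_FAST a → push 19. Stack: [4, 19]
BINARY_OP & → 4 & 19 = 0. Stack: [0]
STORE_FAST q → q=0. Stack: []
LOAD_FAST a → push 19. Stack: [19]
LOAD_CONST → push 5. Stack: [19, 5]
BINARY_OP + → 19 + 5 = 24. Stack: [24]
LOAD_FAST_LOAD_FAST s,b → push 1,5. Stack: [24, 1, 5]
BINARY_OP * → 1 * 5 = 5. Stack: [24, 5]
BINARY_OP * → 24 * 5 = 120. Stack: [120]
STORE_FAST n → n=120. Stack: []
LOAD_FAST n → push 120. Stack: [120]
RETURN_VALUE → return 120.

120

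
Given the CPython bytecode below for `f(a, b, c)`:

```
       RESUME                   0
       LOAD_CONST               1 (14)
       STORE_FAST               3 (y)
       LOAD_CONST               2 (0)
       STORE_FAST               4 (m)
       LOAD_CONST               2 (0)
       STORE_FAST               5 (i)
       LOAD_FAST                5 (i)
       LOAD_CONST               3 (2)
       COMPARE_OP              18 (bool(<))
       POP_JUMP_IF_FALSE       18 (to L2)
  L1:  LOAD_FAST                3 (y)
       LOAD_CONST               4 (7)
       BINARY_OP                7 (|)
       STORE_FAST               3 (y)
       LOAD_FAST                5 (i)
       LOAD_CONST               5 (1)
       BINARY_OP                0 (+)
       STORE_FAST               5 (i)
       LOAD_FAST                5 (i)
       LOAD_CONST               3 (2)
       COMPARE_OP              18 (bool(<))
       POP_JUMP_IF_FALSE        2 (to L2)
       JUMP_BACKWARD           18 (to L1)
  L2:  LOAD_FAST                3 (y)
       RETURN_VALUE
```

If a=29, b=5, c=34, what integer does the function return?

LOAD_CONST → push 14. Stack: [14]
STORE_FAST y → y=14. Stack: []
LOAD_CONST → push 0. Stack: [0]
STORE_FAST m → m=0. Stack: []
LOAD_CONST → push 0. Stack: [0]
STORE_FAST i → i=0. Stack: []
LOAD_FAST i → push 0. Stack: [0]
LOAD_CONST → push 2. Stack: [0, 2]
COMPARE_OP bool(<) → 0 vs 2 = True. Stack: [True]
POP_JUMP_IF_FALSE → pop True; no jump. Stack: []
LOAD_FAST y → push 14. Stack: [14]
LOAD_CONST → push 7. Stack: [14, 7]
BINARY_OP | → 14 | 7 = 15. Stack: [15]
STORE_FAST y → y=15. Stack: []
LOAD_FAST i → push 0. Stack: [0]
LOAD_CONST → push 1. Stack: [0, 1]
BINARY_OP + → 0 + 1 = 1. Stack: [1]
STORE_FAST i → i=1. Stack: []
LOAD_FAST i → push 1. Stack: [1]
LOAD_CONST → push 2. Stack: [1, 2]
COMPARE_OP bool(<) → 1 vs 2 = True. Stack: [True]
POP_JUMP_IF_FALSE → pop True; no jump. Stack: []
LOAD_FAST y → push 15. Stack: [15]
LOAD_CONST → push 7. Stack: [15, 7]
BINARY_OP | → 15 | 7 = 15. Stack: [15]
STORE_FAST y → y=15. Stack: []
LOAD_FAST i → push 1. Stack: [1]
LOAD_CONST → push 1. Stack: [1, 1]
BINARY_OP + → 1 + 1 = 2. Stack: [2]
STORE_FAST i → i=2. Stack: []
LOAD_FAST i → push 2. Stack: [2]
LOAD_CONST → push 2. Stack: [2, 2]
COMPARE_OP bool(<) → 2 vs 2 = False. Stack: [False]
POP_JUMP_IF_FALSE → pop False; jump. Stack: []
LOAD_FAST y → push 15. Stack: [15]
RETURN_VALUE → return 15.

15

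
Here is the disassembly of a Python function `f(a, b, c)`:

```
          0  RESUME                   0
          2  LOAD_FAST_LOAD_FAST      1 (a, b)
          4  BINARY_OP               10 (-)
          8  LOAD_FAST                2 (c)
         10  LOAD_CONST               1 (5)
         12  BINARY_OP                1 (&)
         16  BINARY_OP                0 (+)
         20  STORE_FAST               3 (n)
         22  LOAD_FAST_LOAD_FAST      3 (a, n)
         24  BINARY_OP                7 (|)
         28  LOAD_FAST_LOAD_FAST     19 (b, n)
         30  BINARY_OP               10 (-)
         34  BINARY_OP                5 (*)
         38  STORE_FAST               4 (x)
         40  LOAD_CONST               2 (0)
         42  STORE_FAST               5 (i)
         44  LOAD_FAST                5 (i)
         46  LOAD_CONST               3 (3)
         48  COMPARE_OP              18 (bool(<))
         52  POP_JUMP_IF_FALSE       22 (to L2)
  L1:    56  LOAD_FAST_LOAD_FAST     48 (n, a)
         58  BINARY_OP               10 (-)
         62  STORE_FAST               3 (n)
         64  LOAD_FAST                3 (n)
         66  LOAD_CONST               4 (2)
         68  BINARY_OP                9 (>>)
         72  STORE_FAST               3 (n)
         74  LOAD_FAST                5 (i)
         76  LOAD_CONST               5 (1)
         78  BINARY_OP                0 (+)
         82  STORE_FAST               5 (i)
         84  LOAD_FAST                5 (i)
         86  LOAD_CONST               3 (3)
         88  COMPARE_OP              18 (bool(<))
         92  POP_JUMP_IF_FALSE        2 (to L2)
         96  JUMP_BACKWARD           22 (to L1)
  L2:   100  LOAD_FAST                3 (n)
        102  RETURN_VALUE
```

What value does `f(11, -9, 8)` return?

LOAD_FAST_LOAD_FAST a,b → push 11,-9
BINARY_OP - → 11 - -9 = 20
LOAD_FAST c → push 8
LOAD_CONST → push 5
BINARY_OP & → 8 & 5 = 0
BINARY_OP + → 20 + 0 = 20
STORE_FAST n → n=20
LOAD_FAST_LOAD_FAST a,n → push 11,20
BINARY_OP | → 11 | 20 = 31
LOAD_FAST_LOAD_FAST b,n → push -9,20
BINARY_OP - → -9 - 20 = -29
BINARY_OP * → 31 * -29 = -899
STORE_FAST x → x=-899
LOAD_CONST → push 0
STORE_FAST i → i=0
LOAD_FAST i → push 0
LOAD_CONST → push 3
COMPARE_OP bool(<) → 0 vs 3 = True
POP_JUMP_IF_FALSE → pop True; no jump
LOAD_FAST_LOAD_FAST n,a → push 20,11
BINARY_OP - → 20 - 11 = 9
STORE_FAST n → n=9
LOAD_FAST n → push 9
LOAD_CONST → push 2
BINARY_OP >> → 9 >> 2 = 2
STORE_FAST n → n=2
LOAD_FAST i → push 0
LOAD_CONST → push 1
BINARY_OP + → 0 + 1 = 1
STORE_FAST i → i=1
LOAD_FAST i → push 1
LOAD_CONST → push 3
COMPARE_OP bool(<) → 1 vs 3 = True
POP_JUMP_IF_FALSE → pop True; no jump
LOAD_FAST_LOAD_FAST n,a → push 2,11
BINARY_OP - → 2 - 11 = -9
STORE_FAST n → n=-9
LOAD_FAST n → push -9
LOAD_CONST → push 2
BINARY_OP >> → -9 >> 2 = -3
STORE_FAST n → n=-3
LOAD_FAST i → push 1
LOAD_CONST → push 1
BINARY_OP + → 1 + 1 = 2
STORE_FAST i → i=2
LOAD_FAST i → push 2
LOAD_CONST → push 3
COMPARE_OP bool(<) → 2 vs 3 = True
POP_JUMP_IF_FALSE → pop True; no jump
LOAD_FAST_LOAD_FAST n,a → push -3,11
BINARY_OP - → -3 - 11 = -14
STORE_FAST n → n=-14
LOAD_FAST n → push -14
LOAD_CONST → push 2
BINARY_OP >> → -14 >> 2 = -4
STORE_FAST n → n=-4
LOAD_FAST i → push 2
LOAD_CONST → push 1
BINARY_OP + → 2 + 1 = 3
STORE_FAST i → i=3
LOAD_FAST i → push 3
LOAD_CONST → push 3
COMPARE_OP bool(<) → 3 vs 3 = False
POP_JUMP_IF_FALSE → pop False; jump
LOAD_FAST n → push -4
RETURN_VALUE → return -4.

-4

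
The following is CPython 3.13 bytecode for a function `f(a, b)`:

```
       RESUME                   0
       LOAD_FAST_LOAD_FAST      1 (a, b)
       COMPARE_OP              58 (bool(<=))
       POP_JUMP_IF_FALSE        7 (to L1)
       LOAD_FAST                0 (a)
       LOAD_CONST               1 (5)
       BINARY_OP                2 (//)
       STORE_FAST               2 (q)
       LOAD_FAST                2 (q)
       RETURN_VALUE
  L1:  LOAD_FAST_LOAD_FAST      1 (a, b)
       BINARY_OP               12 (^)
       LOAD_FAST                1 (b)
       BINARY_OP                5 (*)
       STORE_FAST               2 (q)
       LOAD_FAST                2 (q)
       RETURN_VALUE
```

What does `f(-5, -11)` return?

LOAD_FAST_LOAD_FAST a,b → push -5,-11. Stack: [-5, -11]
COMPARE_OP bool(<=) → -5 vs -11 = False. Stack: [False]
POP_JUMP_IF_FALSE → pop False; jump. Stack: []
LOAD_FAST_LOAD_FAST a,b → push -5,-11. Stack: [-5, -11]
BINARY_OP ^ → -5 ^ -11 = 14. Stack: [14]
LOAD_FAST b → push -11. Stack: [14, -11]
BINARY_OP * → 14 * -11 = -154. Stack: [-154]
STORE_FAST q → q=-154. Stack: []
LOAD_FAST q → push -154. Stack: [-154]
RETURN_VALUE → return -154.

-154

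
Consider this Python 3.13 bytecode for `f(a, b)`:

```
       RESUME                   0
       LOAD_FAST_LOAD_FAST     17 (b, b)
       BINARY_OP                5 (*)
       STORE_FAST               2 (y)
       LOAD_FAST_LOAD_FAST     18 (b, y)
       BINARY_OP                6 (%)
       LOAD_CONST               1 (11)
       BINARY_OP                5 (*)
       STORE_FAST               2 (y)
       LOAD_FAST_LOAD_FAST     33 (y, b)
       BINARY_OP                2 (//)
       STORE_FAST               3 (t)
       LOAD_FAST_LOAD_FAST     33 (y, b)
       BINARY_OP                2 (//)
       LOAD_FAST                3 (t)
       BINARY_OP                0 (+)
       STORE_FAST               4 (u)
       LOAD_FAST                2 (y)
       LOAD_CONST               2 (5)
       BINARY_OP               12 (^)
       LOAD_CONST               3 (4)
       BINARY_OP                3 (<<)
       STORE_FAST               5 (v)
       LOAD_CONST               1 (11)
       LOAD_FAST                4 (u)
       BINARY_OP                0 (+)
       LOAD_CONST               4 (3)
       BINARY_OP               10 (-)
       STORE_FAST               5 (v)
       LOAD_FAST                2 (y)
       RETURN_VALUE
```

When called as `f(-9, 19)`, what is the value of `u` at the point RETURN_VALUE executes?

LOAD_FAST_LOAD_FAST b,b → push 19,19. Stack: [19, 19]
BINARY_OP * → 19 * 19 = 361. Stack: [361]
STORE_FAST y → y=361. Stack: []
LOAD_FAST_LOAD_FAST b,y → push 19,361. Stack: [19, 361]
BINARY_OP % → 19 % 361 = 19. Stack: [19]
LOAD_CONST → push 11. Stack: [19, 11]
BINARY_OP * → 19 * 11 = 209. Stack: [209]
STORE_FAST y → y=209. Stack: []
LOAD_FAST_LOAD_FAST y,b → push 209,19. Stack: [209, 19]
BINARY_OP // → 209 // 19 = 11. Stack: [11]
STORE_FAST t → t=11. Stack: []
LOAD_FAST_LOAD_FAST y,b → push 209,19. Stack: [209, 19]
BINARY_OP // → 209 // 19 = 11. Stack: [11]
LOAD_FAST t → push 11. Stack: [11, 11]
BINARY_OP + → 11 + 11 = 22. Stack: [22]
STORE_FAST u → u=22. Stack: []
LOAD_FAST y → push 209. Stack: [209]
LOAD_CONST → push 5. Stack: [209, 5]
BINARY_OP ^ → 209 ^ 5 = 212. Stack: [212]
LOAD_CONST → push 4. Stack: [212, 4]
BINARY_OP << → 212 << 4 = 3392. Stack: [3392]
STORE_FAST v → v=3392. Stack: []
LOAD_CONST → push 11. Stack: [11]
LOAD_FAST u → push 22. Stack: [11, 22]
BINARY_OP + → 11 + 22 = 33. Stack: [33]
LOAD_CONST → push 3. Stack: [33, 3]
BINARY_OP - → 33 - 3 = 30. Stack: [30]
STORE_FAST v → v=30. Stack: []
LOAD_FAST y → push 209. Stack: [209]
RETURN_VALUE → return 209.

22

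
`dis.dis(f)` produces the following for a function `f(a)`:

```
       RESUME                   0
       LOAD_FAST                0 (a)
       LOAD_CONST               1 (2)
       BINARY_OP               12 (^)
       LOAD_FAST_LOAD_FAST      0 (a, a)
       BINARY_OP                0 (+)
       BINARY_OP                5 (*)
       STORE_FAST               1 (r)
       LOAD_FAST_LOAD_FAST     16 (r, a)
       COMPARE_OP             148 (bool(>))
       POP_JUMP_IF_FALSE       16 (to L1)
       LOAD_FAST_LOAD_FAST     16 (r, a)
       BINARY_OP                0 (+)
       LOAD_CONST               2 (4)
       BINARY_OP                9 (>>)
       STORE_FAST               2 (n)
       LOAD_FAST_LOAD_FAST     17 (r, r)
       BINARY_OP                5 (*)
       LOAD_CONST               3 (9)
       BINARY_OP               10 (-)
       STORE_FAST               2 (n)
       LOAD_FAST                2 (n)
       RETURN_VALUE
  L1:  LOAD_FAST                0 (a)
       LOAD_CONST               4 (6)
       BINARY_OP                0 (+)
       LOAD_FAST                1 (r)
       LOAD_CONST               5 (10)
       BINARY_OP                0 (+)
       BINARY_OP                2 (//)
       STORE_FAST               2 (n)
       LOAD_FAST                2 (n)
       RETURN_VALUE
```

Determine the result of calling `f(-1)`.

LOAD_FAST a → push -1. Stack: [-1]
LOAD_CONST → push 2. Stack: [-1, 2]
BINARY_OP ^ → -1 ^ 2 = -3. Stack: [-3]
LOAD_FAST_LOAD_FAST a,a → push -1,-1. Stack: [-3, -1, -1]
BINARY_OP + → -1 + -1 = -2. Stack: [-3, -2]
BINARY_OP * → -3 * -2 = 6. Stack: [6]
STORE_FAST r → r=6. Stack: []
LOAD_FAST_LOAD_FAST r,a → push 6,-1. Stack: [6, -1]
COMPARE_OP bool(>) → 6 vs -1 = True. Stack: [True]
POP_JUMP_IF_FALSE → pop True; no jump. Stack: []
LOAD_FAST_LOAD_FAST r,a → push 6,-1. Stack: [6, -1]
BINARY_OP + → 6 + -1 = 5. Stack: [5]
LOAD_CONST → push 4. Stack: [5, 4]
BINARY_OP >> → 5 >> 4 = 0. Stack: [0]
STORE_FAST n → n=0. Stack: []
LOAD_FAST_LOAD_FAST r,r → push 6,6. Stack: [6, 6]
BINARY_OP * → 6 * 6 = 36. Stack: [36]
LOAD_CONST → push 9. Stack: [36, 9]
BINARY_OP - → 36 - 9 = 27. Stack: [27]
STORE_FAST n → n=27. Stack: []
LOAD_FAST n → push 27. Stack: [27]
RETURN_VALUE → return 27.

27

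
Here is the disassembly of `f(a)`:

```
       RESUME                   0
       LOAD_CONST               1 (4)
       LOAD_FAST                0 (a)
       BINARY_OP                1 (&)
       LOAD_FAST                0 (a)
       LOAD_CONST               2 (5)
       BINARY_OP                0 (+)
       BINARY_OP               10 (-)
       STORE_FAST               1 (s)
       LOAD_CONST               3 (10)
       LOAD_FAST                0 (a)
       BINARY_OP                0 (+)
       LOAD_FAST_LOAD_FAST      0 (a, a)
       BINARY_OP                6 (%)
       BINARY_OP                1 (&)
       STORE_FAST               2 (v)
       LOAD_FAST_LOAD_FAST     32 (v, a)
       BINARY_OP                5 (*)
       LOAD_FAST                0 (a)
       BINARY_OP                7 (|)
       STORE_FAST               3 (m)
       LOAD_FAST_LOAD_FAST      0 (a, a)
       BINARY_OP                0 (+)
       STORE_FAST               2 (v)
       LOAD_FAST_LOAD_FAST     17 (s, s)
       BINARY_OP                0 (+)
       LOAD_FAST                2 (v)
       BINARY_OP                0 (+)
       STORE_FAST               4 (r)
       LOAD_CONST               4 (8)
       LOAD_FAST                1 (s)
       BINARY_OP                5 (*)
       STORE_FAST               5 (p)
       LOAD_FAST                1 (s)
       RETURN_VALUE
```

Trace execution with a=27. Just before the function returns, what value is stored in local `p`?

LOAD_CONST → push 4. Stack: [4]
LOAD_FAST a → push 27. Stack: [4, 27]
BINARY_OP & → 4 & 27 = 0. Stack: [0]
LOAD_FAST a → push 27. Stack: [0, 27]
LOAD_CONST → push 5. Stack: [0, 27, 5]
BINARY_OP + → 27 + 5 = 32. Stack: [0, 32]
BINARY_OP - → 0 - 32 = -32. Stack: [-32]
STORE_FAST s → s=-32. Stack: []
LOAD_CONST → push 10. Stack: [10]
LOAD_FAST a → push 27. Stack: [10, 27]
BINARY_OP + → 10 + 27 = 37. Stack: [37]
LOAD_FAST_LOAD_FAST a,a → push 27,27. Stack: [37, 27, 27]
BINARY_OP % → 27 % 27 = 0. Stack: [37, 0]
BINARY_OP & → 37 & 0 = 0. Stack: [0]
STORE_FAST v → v=0. Stack: []
LOAD_FAST_LOAD_FAST v,a → push 0,27. Stack: [0, 27]
BINARY_OP * → 0 * 27 = 0. Stack: [0]
LOAD_FAST a → push 27. Stack: [0, 27]
BINARY_OP | → 0 | 27 = 27. Stack: [27]
STORE_FAST m → m=27. Stack: []
LOAD_FAST_LOAD_FAST a,a → push 27,27. Stack: [27, 27]
BINARY_OP + → 27 + 27 = 54. Stack: [54]
STORE_FAST v → v=54. Stack: []
LOAD_FAST_LOAD_FAST s,s → push -32,-32. Stack: [-32, -32]
BINARY_OP + → -32 + -32 = -64. Stack: [-64]
LOAD_FAST v → push 54. Stack: [-64, 54]
BINARY_OP + → -64 + 54 = -10. Stack: [-10]
STORE_FAST r → r=-10. Stack: []
LOAD_CONST → push 8. Stack: [8]
LOAD_FAST s → push -32. Stack: [8, -32]
BINARY_OP * → 8 * -32 = -256. Stack: [-256]
STORE_FAST p → p=-256. Stack: []
LOAD_FAST s → push -32. Stack: [-32]
RETURN_VALUE → return -32.

-256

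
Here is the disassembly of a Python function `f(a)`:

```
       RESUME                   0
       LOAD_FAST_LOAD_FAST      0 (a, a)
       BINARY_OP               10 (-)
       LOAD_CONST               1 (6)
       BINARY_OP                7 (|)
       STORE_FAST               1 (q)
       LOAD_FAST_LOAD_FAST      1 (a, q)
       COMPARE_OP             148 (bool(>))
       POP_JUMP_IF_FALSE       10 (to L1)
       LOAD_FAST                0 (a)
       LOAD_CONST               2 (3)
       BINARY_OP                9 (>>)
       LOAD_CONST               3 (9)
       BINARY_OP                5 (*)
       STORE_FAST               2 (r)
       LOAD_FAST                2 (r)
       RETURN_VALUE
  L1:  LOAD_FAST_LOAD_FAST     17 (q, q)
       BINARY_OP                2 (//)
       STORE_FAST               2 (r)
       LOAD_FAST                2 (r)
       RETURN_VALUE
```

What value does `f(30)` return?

LOAD_FAST_LOAD_FAST a,a → push 30,30. Stack: [30, 30]
BINARY_OP - → 30 - 30 = 0. Stack: [0]
LOAD_CONST → push 6. Stack: [0, 6]
BINARY_OP | → 0 | 6 = 6. Stack: [6]
STORE_FAST q → q=6. Stack: []
LOAD_FAST_LOAD_FAST a,q → push 30,6. Stack: [30, 6]
COMPARE_OP bool(>) → 30 vs 6 = True. Stack: [True]
POP_JUMP_IF_FALSE → pop True; no jump. Stack: []
LOAD_FAST a → push 30. Stack: [30]
LOAD_CONST → push 3. Stack: [30, 3]
BINARY_OP >> → 30 >> 3 = 3. Stack: [3]
LOAD_CONST → push 9. Stack: [3, 9]
BINARY_OP * → 3 * 9 = 27. Stack: [27]
STORE_FAST r → r=27. Stack: []
LOAD_FAST r → push 27. Stack: [27]
RETURN_VALUE → return 27.

27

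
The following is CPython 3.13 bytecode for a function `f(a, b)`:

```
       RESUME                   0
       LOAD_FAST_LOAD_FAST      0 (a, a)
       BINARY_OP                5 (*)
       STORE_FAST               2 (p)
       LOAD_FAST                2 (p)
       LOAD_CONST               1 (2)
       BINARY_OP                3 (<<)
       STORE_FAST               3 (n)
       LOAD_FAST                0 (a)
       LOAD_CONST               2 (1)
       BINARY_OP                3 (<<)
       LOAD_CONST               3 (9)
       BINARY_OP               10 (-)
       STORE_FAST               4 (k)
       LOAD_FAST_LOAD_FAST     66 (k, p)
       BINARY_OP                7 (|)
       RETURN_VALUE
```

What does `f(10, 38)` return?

111

LOAD_FAST_LOAD_FAST a,a → push 10,10. Stack: [10, 10]
BINARY_OP * → 10 * 10 = 100. Stack: [100]
STORE_FAST p → p=100. Stack: []
LOAD_FAST p → push 100. Stack: [100]
LOAD_CONST → push 2. Stack: [100, 2]
BINARY_OP << → 100 << 2 = 400. Stack: [400]
STORE_FAST n → n=400. Stack: []
LOAD_FAST a → push 10. Stack: [10]
LOAD_CONST → push 1. Stack: [10, 1]
BINARY_OP << → 10 << 1 = 20. Stack: [20]
LOAD_CONST → push 9. Stack: [20, 9]
BINARY_OP - → 20 - 9 = 11. Stack: [11]
STORE_FAST k → k=11. Stack: []
LOAD_FAST_LOAD_FAST k,p → push 11,100. Stack: [11, 100]
BINARY_OP | → 11 | 100 = 111. Stack: [111]
RETURN_VALUE → return 111.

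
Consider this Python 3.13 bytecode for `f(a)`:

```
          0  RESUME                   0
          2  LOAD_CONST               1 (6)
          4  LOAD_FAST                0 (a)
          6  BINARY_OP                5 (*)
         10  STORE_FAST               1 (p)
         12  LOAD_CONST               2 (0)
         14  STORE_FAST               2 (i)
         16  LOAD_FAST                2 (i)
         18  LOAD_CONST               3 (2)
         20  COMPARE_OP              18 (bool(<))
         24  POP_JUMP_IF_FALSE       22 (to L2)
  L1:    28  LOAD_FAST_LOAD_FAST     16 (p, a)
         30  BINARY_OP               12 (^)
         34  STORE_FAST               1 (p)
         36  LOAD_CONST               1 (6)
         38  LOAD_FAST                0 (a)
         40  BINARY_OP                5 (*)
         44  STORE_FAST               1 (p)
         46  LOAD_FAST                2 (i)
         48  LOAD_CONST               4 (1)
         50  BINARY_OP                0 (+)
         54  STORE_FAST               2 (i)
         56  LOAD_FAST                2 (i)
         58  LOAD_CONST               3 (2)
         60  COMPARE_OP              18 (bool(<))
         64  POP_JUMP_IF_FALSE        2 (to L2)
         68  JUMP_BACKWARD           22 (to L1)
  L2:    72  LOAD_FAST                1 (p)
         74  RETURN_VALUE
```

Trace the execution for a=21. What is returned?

LOAD_CONST → push 6. Stack: [6]
LOAD_FAST a → push 21. Stack: [6, 21]
BINARY_OP * → 6 * 21 = 126. Stack: [126]
STORE_FAST p → p=126. Stack: []
LOAD_CONST → push 0. Stack: [0]
STORE_FAST i → i=0. Stack: []
LOAD_FAST i → push 0. Stack: [0]
LOAD_CONST → push 2. Stack: [0, 2]
COMPARE_OP bool(<) → 0 vs 2 = True. Stack: [True]
POP_JUMP_IF_FALSE → pop True; no jump. Stack: []
LOAD_FAST_LOAD_FAST p,a → push 126,21. Stack: [126, 21]
BINARY_OP ^ → 126 ^ 21 = 107. Stack: [107]
STORE_FAST p → p=107. Stack: []
LOAD_CONST → push 6. Stack: [6]
LOAD_FAST a → push 21. Stack: [6, 21]
BINARY_OP * → 6 * 21 = 126. Stack: [126]
STORE_FAST p → p=126. Stack: []
LOAD_FAST i → push 0. Stack: [0]
LOAD_CONST → push 1. Stack: [0, 1]
BINARY_OP + → 0 + 1 = 1. Stack: [1]
STORE_FAST i → i=1. Stack: []
LOAD_FAST i → push 1. Stack: [1]
LOAD_CONST → push 2. Stack: [1, 2]
COMPARE_OP bool(<) → 1 vs 2 = True. Stack: [True]
POP_JUMP_IF_FALSE → pop True; no jump. Stack: []
LOAD_FAST_LOAD_FAST p,a → push 126,21. Stack: [126, 21]
BINARY_OP ^ → 126 ^ 21 = 107. Stack: [107]
STORE_FAST p → p=107. Stack: []
LOAD_CONST → push 6. Stack: [6]
LOAD_FAST a → push 21. Stack: [6, 21]
BINARY_OP * → 6 * 21 = 126. Stack: [126]
STORE_FAST p → p=126. Stack: []
LOAD_FAST i → push 1. Stack: [1]
LOAD_CONST → push 1. Stack: [1, 1]
BINARY_OP + → 1 + 1 = 2. Stack: [2]
STORE_FAST i → i=2. Stack: []
LOAD_FAST i → push 2. Stack: [2]
LOAD_CONST → push 2. Stack: [2, 2]
COMPARE_OP bool(<) → 2 vs 2 = False. Stack: [False]
POP_JUMP_IF_FALSE → pop False; jump. Stack: []
LOAD_FAST p → push 126. Stack: [126]
RETURN_VALUE → return 126.

126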